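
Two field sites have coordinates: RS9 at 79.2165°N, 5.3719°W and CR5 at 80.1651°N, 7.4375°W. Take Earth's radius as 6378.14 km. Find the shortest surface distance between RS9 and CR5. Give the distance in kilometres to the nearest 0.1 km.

Δφ = 0.9486°,  Δλ = -2.0656°
a = sin²(Δφ/2) + cos φ₁ cos φ₂ sin²(Δλ/2) = 0.000079
c = 2·arcsin(√a) = 0.017766 rad = 1.0179°
d = R·c = 6378.14 × 0.017766 = 113.3 km

113.3 km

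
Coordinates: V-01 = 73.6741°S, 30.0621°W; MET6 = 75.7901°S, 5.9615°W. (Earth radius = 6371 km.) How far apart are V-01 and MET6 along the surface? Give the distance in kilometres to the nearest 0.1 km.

737.7 km

Δφ = -2.1160°,  Δλ = 24.1006°
a = sin²(Δφ/2) + cos φ₁ cos φ₂ sin²(Δλ/2) = 0.003348
c = 2·arcsin(√a) = 0.115796 rad = 6.6346°
d = R·c = 6371 × 0.115796 = 737.7 km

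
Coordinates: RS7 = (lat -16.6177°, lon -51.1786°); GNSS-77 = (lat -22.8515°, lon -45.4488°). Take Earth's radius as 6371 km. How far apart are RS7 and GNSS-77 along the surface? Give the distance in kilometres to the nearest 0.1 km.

Δφ = -6.2338°,  Δλ = 5.7298°
a = sin²(Δφ/2) + cos φ₁ cos φ₂ sin²(Δλ/2) = 0.005162
c = 2·arcsin(√a) = 0.143823 rad = 8.2405°
d = R·c = 6371 × 0.143823 = 916.3 km

916.3 km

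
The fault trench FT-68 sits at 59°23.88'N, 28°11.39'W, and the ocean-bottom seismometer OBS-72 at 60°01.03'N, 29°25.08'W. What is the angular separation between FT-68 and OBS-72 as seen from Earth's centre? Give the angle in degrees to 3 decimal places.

0.876°

FT-68: φ = +59.39800°, λ = -28.18983°
OBS-72: φ = +60.01717°, λ = -29.41800°
Δφ = 0.6192°,  Δλ = -1.2282°
a = sin²(Δφ/2) + cos φ₁ cos φ₂ sin²(Δλ/2) = 0.000058
c = 2·arcsin(√a) = 0.015286 rad = 0.8758°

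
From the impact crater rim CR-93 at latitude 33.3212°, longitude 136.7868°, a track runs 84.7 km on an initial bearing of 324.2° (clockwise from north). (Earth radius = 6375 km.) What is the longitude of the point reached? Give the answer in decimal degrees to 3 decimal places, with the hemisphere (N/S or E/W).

δ = d/R = 84.7/6375 = 0.013286 rad
φ₂ = arcsin(sin φ₁ cos δ + cos φ₁ sin δ cos θ)
   = arcsin(0.54933·0.99991 + 0.83560·0.01329·0.81106) = 33.93747°
λ₂ = λ₁ + atan2(sin θ sin δ cos φ₁, cos δ − sin φ₁ sin φ₂) = 136.25008°

136.250°E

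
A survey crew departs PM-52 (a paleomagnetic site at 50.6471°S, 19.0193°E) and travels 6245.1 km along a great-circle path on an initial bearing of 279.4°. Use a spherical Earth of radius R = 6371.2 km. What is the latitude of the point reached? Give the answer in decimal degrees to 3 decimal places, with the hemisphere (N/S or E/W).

δ = d/R = 6245.1/6371.2 = 0.980208 rad
φ₂ = arcsin(sin φ₁ cos δ + cos φ₁ sin δ cos θ)
   = arcsin(-0.77326·0.55685 + 0.63410·0.83061·0.16333) = -20.15526°
λ₂ = λ₁ + atan2(sin θ sin δ cos φ₁, cos δ − sin φ₁ sin φ₂) = -41.77987°

20.155°S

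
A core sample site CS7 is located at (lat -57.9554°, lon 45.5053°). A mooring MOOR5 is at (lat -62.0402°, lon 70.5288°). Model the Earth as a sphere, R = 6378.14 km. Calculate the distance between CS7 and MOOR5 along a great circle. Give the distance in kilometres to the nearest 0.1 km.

Δφ = -4.0848°,  Δλ = 25.0235°
a = sin²(Δφ/2) + cos φ₁ cos φ₂ sin²(Δλ/2) = 0.012945
c = 2·arcsin(√a) = 0.228049 rad = 13.0662°
d = R·c = 6378.14 × 0.228049 = 1454.5 km

1454.5 km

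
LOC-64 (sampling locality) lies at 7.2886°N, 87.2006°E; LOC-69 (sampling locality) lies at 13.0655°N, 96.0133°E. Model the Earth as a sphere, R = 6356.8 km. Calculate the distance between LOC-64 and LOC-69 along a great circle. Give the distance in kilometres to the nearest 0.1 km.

1155.9 km

Δφ = 5.7769°,  Δλ = 8.8127°
a = sin²(Δφ/2) + cos φ₁ cos φ₂ sin²(Δλ/2) = 0.008243
c = 2·arcsin(√a) = 0.181830 rad = 10.4181°
d = R·c = 6356.8 × 0.181830 = 1155.9 km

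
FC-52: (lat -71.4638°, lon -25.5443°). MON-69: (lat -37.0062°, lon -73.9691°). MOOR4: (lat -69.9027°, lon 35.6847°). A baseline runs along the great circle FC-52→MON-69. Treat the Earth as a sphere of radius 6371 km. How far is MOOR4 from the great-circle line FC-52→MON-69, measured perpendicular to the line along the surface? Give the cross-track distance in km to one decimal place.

δ₁₃ = central angle FC-52→MOOR4 = 0.339357 rad  (haversine)
θ₁₃ = bearing FC-52→MOOR4 = 115.201°,  θ₁₂ = bearing FC-52→MON-69 = 297.508°
dₓₜ = R·arcsin(sin δ₁₃ · sin(θ₁₃ − θ₁₂)) = 6371·arcsin(0.33288·sin(-182.307°)) = 85.368 km
|dₓₜ| = 85.368 km

85.4 km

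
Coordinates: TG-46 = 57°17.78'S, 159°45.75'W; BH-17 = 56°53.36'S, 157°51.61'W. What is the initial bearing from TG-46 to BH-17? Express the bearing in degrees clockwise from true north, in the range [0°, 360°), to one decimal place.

69.3°

TG-46: φ = -57.29633°, λ = -159.76250°
BH-17: φ = -56.88933°, λ = -157.86017°
Δλ = 1.9023°
y = sin Δλ · cos φ₂ = 0.018134
x = cos φ₁ sin φ₂ − sin φ₁ cos φ₂ cos Δλ = 0.006850
θ = atan2(y, x) = 69.3055° → 69.3055° (mod 360°)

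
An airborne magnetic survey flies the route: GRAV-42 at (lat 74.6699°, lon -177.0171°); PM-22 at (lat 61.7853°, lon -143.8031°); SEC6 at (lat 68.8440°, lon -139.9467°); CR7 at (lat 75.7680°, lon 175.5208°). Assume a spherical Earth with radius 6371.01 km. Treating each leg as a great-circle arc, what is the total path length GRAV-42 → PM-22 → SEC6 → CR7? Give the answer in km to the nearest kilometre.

4372 km

GRAV-42→PM-22: c = 0.303149 rad, d = 1931.36 km
PM-22→SEC6: c = 0.126303 rad, d = 804.67 km
SEC6→CR7: c = 0.256717 rad, d = 1635.55 km
Total = 1931.36 + 804.67 + 1635.55 = 4371.59 km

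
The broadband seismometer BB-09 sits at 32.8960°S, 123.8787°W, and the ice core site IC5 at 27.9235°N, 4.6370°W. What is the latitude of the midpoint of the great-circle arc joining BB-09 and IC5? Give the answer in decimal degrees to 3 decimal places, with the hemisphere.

Bx = cos φ₂ cos Δλ = -0.431621,  By = cos φ₂ sin Δλ = 0.770977
φₘ = atan2(sin φ₁ + sin φ₂, √((cos φ₁ + Bx)² + By²)) = -4.90270°
λₘ = λ₁ + atan2(By, cos φ₁ + Bx) = -61.76856°

4.903°S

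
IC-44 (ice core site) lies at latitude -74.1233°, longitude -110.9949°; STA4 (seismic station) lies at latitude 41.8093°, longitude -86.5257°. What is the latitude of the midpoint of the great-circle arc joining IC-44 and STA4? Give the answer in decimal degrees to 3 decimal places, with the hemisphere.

Bx = cos φ₂ cos Δλ = 0.678422,  By = cos φ₂ sin Δλ = 0.308734
φₘ = atan2(sin φ₁ + sin φ₂, √((cos φ₁ + Bx)² + By²)) = -16.43411°
λₘ = λ₁ + atan2(By, cos φ₁ + Bx) = -93.02680°

16.434°S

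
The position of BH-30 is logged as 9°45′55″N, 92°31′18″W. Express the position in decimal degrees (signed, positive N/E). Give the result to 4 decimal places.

+9.7653°, -92.5217°

lat: 9.7653° N → +9.7653°
lon: 92.5217° W → -92.5217°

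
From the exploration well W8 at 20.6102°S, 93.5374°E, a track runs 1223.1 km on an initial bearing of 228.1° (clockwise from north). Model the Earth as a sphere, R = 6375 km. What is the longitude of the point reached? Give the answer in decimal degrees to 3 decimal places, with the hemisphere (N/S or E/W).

84.314°E

δ = d/R = 1223.1/6375 = 0.191859 rad
φ₂ = arcsin(sin φ₁ cos δ + cos φ₁ sin δ cos θ)
   = arcsin(-0.35201·0.98165 + 0.93600·0.19068·-0.66783) = -27.69365°
λ₂ = λ₁ + atan2(sin θ sin δ cos φ₁, cos δ − sin φ₁ sin φ₂) = 84.31365°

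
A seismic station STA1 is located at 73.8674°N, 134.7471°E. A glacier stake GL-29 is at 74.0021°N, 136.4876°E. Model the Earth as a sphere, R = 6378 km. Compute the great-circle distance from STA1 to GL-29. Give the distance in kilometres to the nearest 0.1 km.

55.7 km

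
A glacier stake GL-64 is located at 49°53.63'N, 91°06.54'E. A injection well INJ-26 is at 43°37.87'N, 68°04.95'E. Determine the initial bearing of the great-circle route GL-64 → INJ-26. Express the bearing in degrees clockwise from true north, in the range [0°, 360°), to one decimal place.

257.1°

GL-64: φ = +49.89383°, λ = +91.10900°
INJ-26: φ = +43.63117°, λ = +68.08250°
Δλ = -23.0265°
y = sin Δλ · cos φ₂ = -0.283118
x = cos φ₁ sin φ₂ − sin φ₁ cos φ₂ cos Δλ = -0.064978
θ = atan2(y, x) = -102.9261° → 257.0739° (mod 360°)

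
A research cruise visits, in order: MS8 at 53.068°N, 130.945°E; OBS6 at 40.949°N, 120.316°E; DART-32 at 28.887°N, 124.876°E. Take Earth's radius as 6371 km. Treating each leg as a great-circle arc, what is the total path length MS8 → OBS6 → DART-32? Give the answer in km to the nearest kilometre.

MS8→OBS6: c = 0.245866 rad, d = 1566.41 km
OBS6→DART-32: c = 0.220315 rad, d = 1403.62 km
Total = 1566.41 + 1403.62 = 2970.04 km

2970 km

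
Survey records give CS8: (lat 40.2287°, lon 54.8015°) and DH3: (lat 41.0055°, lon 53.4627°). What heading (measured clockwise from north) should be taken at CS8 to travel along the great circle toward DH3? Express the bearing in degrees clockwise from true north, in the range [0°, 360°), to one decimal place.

307.8°

Δλ = -1.3388°
y = sin Δλ · cos φ₂ = -0.017632
x = cos φ₁ sin φ₂ − sin φ₁ cos φ₂ cos Δλ = 0.013690
θ = atan2(y, x) = -52.1722° → 307.8278° (mod 360°)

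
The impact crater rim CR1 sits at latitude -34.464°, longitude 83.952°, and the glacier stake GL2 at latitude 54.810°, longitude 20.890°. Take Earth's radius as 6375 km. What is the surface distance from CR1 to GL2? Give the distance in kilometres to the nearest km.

11606 km

Δφ = 89.2740°,  Δλ = -63.0620°
a = sin²(Δφ/2) + cos φ₁ cos φ₂ sin²(Δλ/2) = 0.623609
c = 2·arcsin(√a) = 1.820605 rad = 104.3130°
d = R·c = 6375 × 1.820605 = 11606.4 km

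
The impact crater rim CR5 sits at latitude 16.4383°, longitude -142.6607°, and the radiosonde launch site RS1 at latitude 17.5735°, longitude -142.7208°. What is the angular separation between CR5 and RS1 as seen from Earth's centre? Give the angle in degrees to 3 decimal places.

1.137°

Δφ = 1.1352°,  Δλ = -0.0601°
a = sin²(Δφ/2) + cos φ₁ cos φ₂ sin²(Δλ/2) = 0.000098
c = 2·arcsin(√a) = 0.019838 rad = 1.1367°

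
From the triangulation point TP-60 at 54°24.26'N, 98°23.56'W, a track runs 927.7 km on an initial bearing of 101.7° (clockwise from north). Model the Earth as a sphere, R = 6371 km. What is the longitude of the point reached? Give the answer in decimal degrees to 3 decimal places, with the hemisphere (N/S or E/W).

85.066°W

TP-60: φ = +54.40433°, λ = -98.39267°
δ = d/R = 927.7/6371 = 0.145613 rad
φ₂ = arcsin(sin φ₁ cos δ + cos φ₁ sin δ cos θ)
   = arcsin(0.81314·0.98942 + 0.58206·0.14510·-0.20279) = 51.94438°
λ₂ = λ₁ + atan2(sin θ sin δ cos φ₁, cos δ − sin φ₁ sin φ₂) = -85.06635°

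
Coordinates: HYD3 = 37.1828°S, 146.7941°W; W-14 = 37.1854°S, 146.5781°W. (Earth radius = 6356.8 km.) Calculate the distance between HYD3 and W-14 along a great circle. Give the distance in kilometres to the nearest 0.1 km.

19.1 km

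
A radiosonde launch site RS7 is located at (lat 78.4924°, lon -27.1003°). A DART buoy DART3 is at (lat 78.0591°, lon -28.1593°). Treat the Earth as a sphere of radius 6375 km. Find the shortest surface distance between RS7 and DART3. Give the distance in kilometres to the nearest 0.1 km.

53.8 km

Δφ = -0.4333°,  Δλ = -1.0590°
a = sin²(Δφ/2) + cos φ₁ cos φ₂ sin²(Δλ/2) = 0.000018
c = 2·arcsin(√a) = 0.008443 rad = 0.4838°
d = R·c = 6375 × 0.008443 = 53.8 km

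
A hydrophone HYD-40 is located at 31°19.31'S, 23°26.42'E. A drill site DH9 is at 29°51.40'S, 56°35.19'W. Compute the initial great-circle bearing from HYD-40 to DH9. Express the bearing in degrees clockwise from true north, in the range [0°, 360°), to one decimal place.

247.9°

HYD-40: φ = -31.32183°, λ = +23.44033°
DH9: φ = -29.85667°, λ = -56.58650°
Δλ = -80.0268°
y = sin Δλ · cos φ₂ = -0.854168
x = cos φ₁ sin φ₂ − sin φ₁ cos φ₂ cos Δλ = -0.347197
θ = atan2(y, x) = -112.1205° → 247.8795° (mod 360°)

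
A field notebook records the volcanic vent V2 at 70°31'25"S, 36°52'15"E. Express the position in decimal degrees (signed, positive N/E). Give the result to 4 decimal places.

-70.5236°, +36.8708°

lat: 70.5236° S → -70.5236°
lon: 36.8708° E → +36.8708°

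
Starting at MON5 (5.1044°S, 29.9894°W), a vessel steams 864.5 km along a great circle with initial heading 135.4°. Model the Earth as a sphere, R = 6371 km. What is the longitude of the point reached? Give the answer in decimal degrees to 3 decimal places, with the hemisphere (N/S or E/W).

24.444°W

δ = d/R = 864.5/6371 = 0.135693 rad
φ₂ = arcsin(sin φ₁ cos δ + cos φ₁ sin δ cos θ)
   = arcsin(-0.08897·0.99081 + 0.99603·0.13528·-0.71203) = -10.60818°
λ₂ = λ₁ + atan2(sin θ sin δ cos φ₁, cos δ − sin φ₁ sin φ₂) = -24.44387°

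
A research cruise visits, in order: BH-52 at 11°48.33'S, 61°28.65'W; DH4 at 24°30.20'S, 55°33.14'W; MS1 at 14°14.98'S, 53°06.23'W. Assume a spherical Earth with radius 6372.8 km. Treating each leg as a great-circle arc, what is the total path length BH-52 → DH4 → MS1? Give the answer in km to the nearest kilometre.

BH-52: φ = -11.80550°, λ = -61.47750°
DH4: φ = -24.50333°, λ = -55.55233°
MS1: φ = -14.24967°, λ = -53.10383°
BH-52→DH4: c = 0.242318 rad, d = 1544.24 km
DH4→MS1: c = 0.183428 rad, d = 1168.95 km
Total = 1544.24 + 1168.95 = 2713.20 km

2713 km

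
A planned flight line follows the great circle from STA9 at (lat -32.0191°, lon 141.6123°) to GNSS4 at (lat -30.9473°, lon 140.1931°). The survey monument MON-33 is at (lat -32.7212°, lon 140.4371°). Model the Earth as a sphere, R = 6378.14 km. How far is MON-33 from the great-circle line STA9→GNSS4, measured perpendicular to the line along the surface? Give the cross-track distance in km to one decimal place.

131.7 km

δ₁₃ = central angle STA9→MON-33 = 0.021219 rad  (haversine)
θ₁₃ = bearing STA9→MON-33 = 234.413°,  θ₁₂ = bearing STA9→GNSS4 = 311.155°
dₓₜ = R·arcsin(sin δ₁₃ · sin(θ₁₃ − θ₁₂)) = 6378.14·arcsin(0.02122·sin(-76.742°)) = -131.733 km
|dₓₜ| = 131.733 km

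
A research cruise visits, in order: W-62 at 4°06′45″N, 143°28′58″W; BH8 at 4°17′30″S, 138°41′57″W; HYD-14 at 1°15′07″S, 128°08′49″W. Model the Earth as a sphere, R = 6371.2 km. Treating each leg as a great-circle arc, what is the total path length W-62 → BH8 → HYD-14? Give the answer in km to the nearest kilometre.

W-62: φ = +4.11250°, λ = -143.48278°
BH8: φ = -4.29167°, λ = -138.69917°
HYD-14: φ = -1.25194°, λ = -128.14694°
W-62→BH8: c = 0.168740 rad, d = 1075.08 km
BH8→HYD-14: c = 0.191432 rad, d = 1219.65 km
Total = 1075.08 + 1219.65 = 2294.72 km

2295 km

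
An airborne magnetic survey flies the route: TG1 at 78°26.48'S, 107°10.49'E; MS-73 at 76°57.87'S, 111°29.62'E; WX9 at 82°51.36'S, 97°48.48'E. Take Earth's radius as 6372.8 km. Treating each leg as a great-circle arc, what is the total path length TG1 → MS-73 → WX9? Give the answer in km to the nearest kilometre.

896 km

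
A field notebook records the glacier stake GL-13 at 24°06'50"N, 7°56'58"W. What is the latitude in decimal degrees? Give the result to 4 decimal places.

24.1139°N

24° + 6′/60 + 50″/3600 = 24 + 0.10000 + 0.01389 = 24.1139°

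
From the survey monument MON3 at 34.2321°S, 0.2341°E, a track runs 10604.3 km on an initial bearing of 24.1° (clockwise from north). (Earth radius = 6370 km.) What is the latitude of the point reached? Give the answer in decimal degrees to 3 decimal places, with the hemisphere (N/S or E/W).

53.527°N

δ = d/R = 10604.3/6370 = 1.664725 rad
φ₂ = arcsin(sin φ₁ cos δ + cos φ₁ sin δ cos θ)
   = arcsin(-0.56255·-0.09379 + 0.82677·0.99559·0.91283) = 53.52678°
λ₂ = λ₁ + atan2(sin θ sin δ cos φ₁, cos δ − sin φ₁ sin φ₂) = 43.38170°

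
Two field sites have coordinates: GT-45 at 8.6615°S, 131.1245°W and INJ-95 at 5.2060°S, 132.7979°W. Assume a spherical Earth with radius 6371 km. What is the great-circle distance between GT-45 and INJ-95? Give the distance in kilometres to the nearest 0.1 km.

Δφ = 3.4555°,  Δλ = -1.6734°
a = sin²(Δφ/2) + cos φ₁ cos φ₂ sin²(Δλ/2) = 0.001119
c = 2·arcsin(√a) = 0.066915 rad = 3.8339°
d = R·c = 6371 × 0.066915 = 426.3 km

426.3 km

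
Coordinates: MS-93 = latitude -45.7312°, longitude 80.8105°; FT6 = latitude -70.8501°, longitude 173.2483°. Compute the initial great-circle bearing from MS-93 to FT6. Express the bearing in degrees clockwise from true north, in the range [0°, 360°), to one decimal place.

153.9°

Δλ = 92.4378°
y = sin Δλ · cos φ₂ = 0.327744
x = cos φ₁ sin φ₂ − sin φ₁ cos φ₂ cos Δλ = -0.669391
θ = atan2(y, x) = 153.9129° → 153.9129° (mod 360°)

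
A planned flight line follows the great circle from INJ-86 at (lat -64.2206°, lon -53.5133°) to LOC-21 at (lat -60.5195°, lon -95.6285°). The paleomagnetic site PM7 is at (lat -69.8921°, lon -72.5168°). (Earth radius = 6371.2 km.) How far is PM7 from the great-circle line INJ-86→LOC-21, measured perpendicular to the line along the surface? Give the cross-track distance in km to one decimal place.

δ₁₃ = central angle INJ-86→PM7 = 0.161694 rad  (haversine)
θ₁₃ = bearing INJ-86→PM7 = 224.056°,  θ₁₂ = bearing INJ-86→LOC-21 = 261.407°
dₓₜ = R·arcsin(sin δ₁₃ · sin(θ₁₃ − θ₁₂)) = 6371.2·arcsin(0.16099·sin(-37.351°)) = -623.282 km
|dₓₜ| = 623.282 km

623.3 km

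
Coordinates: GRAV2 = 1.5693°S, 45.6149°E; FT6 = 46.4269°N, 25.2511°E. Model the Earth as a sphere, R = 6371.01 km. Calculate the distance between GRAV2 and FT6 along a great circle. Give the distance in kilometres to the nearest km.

5697 km

Δφ = 47.9962°,  Δλ = -20.3638°
a = sin²(Δφ/2) + cos φ₁ cos φ₂ sin²(Δλ/2) = 0.186941
c = 2·arcsin(√a) = 0.894232 rad = 51.2357°
d = R·c = 6371.01 × 0.894232 = 5697.2 km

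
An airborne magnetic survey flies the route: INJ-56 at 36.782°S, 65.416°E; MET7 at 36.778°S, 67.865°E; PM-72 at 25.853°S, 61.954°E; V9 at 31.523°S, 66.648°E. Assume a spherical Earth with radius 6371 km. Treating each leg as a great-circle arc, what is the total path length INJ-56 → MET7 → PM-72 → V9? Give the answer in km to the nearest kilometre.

2335 km

INJ-56→MET7: c = 0.034234 rad, d = 218.10 km
MET7→PM-72: c = 0.209939 rad, d = 1337.52 km
PM-72→V9: c = 0.122269 rad, d = 778.97 km
Total = 218.10 + 1337.52 + 778.97 = 2334.60 km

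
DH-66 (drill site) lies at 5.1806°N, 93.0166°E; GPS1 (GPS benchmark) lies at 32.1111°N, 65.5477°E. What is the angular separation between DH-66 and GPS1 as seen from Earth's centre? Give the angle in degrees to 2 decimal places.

Δφ = 26.9305°,  Δλ = -27.4689°
a = sin²(Δφ/2) + cos φ₁ cos φ₂ sin²(Δλ/2) = 0.101773
c = 2·arcsin(√a) = 0.649387 rad = 37.2071°

37.21°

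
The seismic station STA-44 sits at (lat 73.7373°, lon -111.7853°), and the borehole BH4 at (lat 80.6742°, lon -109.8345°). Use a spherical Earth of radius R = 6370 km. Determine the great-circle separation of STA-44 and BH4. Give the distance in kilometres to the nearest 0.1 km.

772.6 km

Δφ = 6.9369°,  Δλ = 1.9508°
a = sin²(Δφ/2) + cos φ₁ cos φ₂ sin²(Δλ/2) = 0.003673
c = 2·arcsin(√a) = 0.121289 rad = 6.9494°
d = R·c = 6370 × 0.121289 = 772.6 km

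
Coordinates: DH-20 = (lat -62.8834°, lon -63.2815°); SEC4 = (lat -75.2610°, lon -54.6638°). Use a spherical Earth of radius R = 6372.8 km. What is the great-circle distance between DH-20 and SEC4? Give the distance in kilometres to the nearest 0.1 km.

1415.1 km

Δφ = -12.3776°,  Δλ = 8.6177°
a = sin²(Δφ/2) + cos φ₁ cos φ₂ sin²(Δλ/2) = 0.012277
c = 2·arcsin(√a) = 0.222055 rad = 12.7228°
d = R·c = 6372.8 × 0.222055 = 1415.1 km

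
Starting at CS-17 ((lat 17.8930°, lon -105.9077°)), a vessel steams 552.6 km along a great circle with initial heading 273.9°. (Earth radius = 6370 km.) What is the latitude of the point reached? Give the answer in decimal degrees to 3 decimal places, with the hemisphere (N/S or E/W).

δ = d/R = 552.6/6370 = 0.086750 rad
φ₂ = arcsin(sin φ₁ cos δ + cos φ₁ sin δ cos θ)
   = arcsin(0.30724·0.99624 + 0.95163·0.08664·0.06802) = 18.16128°
λ₂ = λ₁ + atan2(sin θ sin δ cos φ₁, cos δ − sin φ₁ sin φ₂) = -111.12729°

18.161°N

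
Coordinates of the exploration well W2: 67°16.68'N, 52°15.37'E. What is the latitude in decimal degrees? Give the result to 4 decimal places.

67.2780°N

67° + 16.68′/60 = 67 + 0.27800 = 67.2780°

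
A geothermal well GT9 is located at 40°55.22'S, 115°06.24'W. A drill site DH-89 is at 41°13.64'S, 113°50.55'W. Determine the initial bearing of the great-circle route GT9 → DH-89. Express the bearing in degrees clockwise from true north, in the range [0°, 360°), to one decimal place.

108.3°

GT9: φ = -40.92033°, λ = -115.10400°
DH-89: φ = -41.22733°, λ = -113.84250°
Δλ = 1.2615°
y = sin Δλ · cos φ₂ = 0.016558
x = cos φ₁ sin φ₂ − sin φ₁ cos φ₂ cos Δλ = -0.005478
θ = atan2(y, x) = 108.3048° → 108.3048° (mod 360°)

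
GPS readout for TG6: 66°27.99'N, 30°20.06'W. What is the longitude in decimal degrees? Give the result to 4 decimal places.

30.3343°W

30° + 20.06′/60 = 30 + 0.33433 = 30.3343°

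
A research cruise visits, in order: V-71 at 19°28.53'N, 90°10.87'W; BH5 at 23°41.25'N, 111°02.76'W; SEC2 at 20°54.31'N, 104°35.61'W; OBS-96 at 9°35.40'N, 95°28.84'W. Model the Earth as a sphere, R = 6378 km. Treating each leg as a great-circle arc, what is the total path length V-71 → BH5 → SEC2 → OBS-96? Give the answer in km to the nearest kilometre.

V-71: φ = +19.47550°, λ = -90.18117°
BH5: φ = +23.68750°, λ = -111.04600°
SEC2: φ = +20.90517°, λ = -104.59350°
OBS-96: φ = +9.59000°, λ = -95.48067°
V-71→BH5: c = 0.346158 rad, d = 2207.80 km
BH5→SEC2: c = 0.114936 rad, d = 733.06 km
SEC2→OBS-96: c = 0.249902 rad, d = 1593.87 km
Total = 2207.80 + 733.06 + 1593.87 = 4534.73 km

4535 km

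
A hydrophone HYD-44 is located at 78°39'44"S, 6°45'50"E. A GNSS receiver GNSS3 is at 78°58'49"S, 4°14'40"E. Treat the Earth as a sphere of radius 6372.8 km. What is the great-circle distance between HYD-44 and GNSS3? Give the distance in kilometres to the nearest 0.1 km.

HYD-44: φ = -78.66222°, λ = +6.76389°
GNSS3: φ = -78.98028°, λ = +4.24444°
Δφ = -0.3181°,  Δλ = -2.5194°
a = sin²(Δφ/2) + cos φ₁ cos φ₂ sin²(Δλ/2) = 0.000026
c = 2·arcsin(√a) = 0.010172 rad = 0.5828°
d = R·c = 6372.8 × 0.010172 = 64.8 km

64.8 km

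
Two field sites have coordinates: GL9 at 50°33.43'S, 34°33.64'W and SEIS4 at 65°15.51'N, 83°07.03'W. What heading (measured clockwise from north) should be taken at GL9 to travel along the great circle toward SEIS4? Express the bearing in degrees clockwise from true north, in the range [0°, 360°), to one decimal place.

GL9: φ = -50.55717°, λ = -34.56067°
SEIS4: φ = +65.25850°, λ = -83.11717°
Δλ = -48.5565°
y = sin Δλ · cos φ₂ = -0.313730
x = cos φ₁ sin φ₂ − sin φ₁ cos φ₂ cos Δλ = 0.790916
θ = atan2(y, x) = -21.6366° → 338.3634° (mod 360°)

338.4°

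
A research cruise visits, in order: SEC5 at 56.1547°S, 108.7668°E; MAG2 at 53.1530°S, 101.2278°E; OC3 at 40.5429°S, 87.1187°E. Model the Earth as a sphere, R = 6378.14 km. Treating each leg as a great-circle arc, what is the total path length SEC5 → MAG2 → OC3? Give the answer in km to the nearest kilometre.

2350 km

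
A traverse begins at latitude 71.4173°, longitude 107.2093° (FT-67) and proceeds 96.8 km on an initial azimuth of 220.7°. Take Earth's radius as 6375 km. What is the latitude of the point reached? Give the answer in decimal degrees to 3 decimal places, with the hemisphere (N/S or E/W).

70.750°N

δ = d/R = 96.8/6375 = 0.015184 rad
φ₂ = arcsin(sin φ₁ cos δ + cos φ₁ sin δ cos θ)
   = arcsin(0.94786·0.99988 + 0.31867·0.01518·-0.75813) = 70.74966°
λ₂ = λ₁ + atan2(sin θ sin δ cos φ₁, cos δ − sin φ₁ sin φ₂) = 105.48836°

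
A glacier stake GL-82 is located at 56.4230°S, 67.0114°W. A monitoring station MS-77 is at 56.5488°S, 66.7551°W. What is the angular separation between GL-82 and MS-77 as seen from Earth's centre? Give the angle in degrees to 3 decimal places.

Δφ = -0.1258°,  Δλ = 0.2563°
a = sin²(Δφ/2) + cos φ₁ cos φ₂ sin²(Δλ/2) = 0.000003
c = 2·arcsin(√a) = 0.003305 rad = 0.1893°

0.189°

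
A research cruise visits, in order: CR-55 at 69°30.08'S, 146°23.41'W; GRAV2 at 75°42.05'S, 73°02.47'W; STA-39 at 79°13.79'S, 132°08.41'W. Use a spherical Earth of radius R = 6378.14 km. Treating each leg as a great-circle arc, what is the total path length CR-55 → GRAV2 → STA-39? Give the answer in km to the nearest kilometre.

3768 km

CR-55: φ = -69.50133°, λ = -146.39017°
GRAV2: φ = -75.70083°, λ = -73.04117°
STA-39: φ = -79.22983°, λ = -132.14017°
CR-55→GRAV2: c = 0.369676 rad, d = 2357.85 km
GRAV2→STA-39: c = 0.221120 rad, d = 1410.33 km
Total = 2357.85 + 1410.33 = 3768.18 km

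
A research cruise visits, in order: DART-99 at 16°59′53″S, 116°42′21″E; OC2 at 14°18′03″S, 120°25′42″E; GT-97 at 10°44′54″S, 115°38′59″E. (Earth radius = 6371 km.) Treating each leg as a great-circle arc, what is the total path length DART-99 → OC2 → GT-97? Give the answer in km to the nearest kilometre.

1151 km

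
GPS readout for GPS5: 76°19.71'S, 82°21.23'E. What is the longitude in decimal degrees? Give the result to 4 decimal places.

82.3538°E

82° + 21.23′/60 = 82 + 0.35383 = 82.3538°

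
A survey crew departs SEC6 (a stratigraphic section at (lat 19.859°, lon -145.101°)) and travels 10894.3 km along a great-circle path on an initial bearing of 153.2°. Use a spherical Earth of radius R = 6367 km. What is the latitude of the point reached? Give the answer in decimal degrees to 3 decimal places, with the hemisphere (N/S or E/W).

61.492°S

δ = d/R = 10894.3/6367 = 1.711057 rad
φ₂ = arcsin(sin φ₁ cos δ + cos φ₁ sin δ cos θ)
   = arcsin(0.33971·-0.13980 + 0.94053·0.99018·-0.89259) = -61.49220°
λ₂ = λ₁ + atan2(sin θ sin δ cos φ₁, cos δ − sin φ₁ sin φ₂) = -75.80693°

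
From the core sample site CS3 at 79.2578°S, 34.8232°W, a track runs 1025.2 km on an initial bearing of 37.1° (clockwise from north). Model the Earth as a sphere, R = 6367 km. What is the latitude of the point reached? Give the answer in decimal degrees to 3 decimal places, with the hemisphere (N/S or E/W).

δ = d/R = 1025.2/6367 = 0.161018 rad
φ₂ = arcsin(sin φ₁ cos δ + cos φ₁ sin δ cos θ)
   = arcsin(-0.98248·0.98706 + 0.18639·0.16032·0.79758) = -71.07310°
λ₂ = λ₁ + atan2(sin θ sin δ cos φ₁, cos δ − sin φ₁ sin φ₂) = -17.47674°

71.073°S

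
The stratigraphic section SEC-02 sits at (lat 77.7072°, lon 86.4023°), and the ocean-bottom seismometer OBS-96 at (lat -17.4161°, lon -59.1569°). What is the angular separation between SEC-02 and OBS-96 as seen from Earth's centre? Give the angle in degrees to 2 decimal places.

117.39°

Δφ = -95.1233°,  Δλ = -145.5592°
a = sin²(Δφ/2) + cos φ₁ cos φ₂ sin²(Δλ/2) = 0.729992
c = 2·arcsin(√a) = 2.048774 rad = 117.3861°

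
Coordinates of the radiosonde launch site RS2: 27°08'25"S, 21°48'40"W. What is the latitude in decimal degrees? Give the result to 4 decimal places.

27° + 8′/60 + 25″/3600 = 27 + 0.13333 + 0.00694 = 27.1403°

27.1403°S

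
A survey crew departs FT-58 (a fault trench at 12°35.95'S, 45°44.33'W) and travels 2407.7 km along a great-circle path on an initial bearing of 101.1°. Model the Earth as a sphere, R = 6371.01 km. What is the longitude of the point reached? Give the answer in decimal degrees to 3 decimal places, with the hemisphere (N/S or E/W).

23.636°W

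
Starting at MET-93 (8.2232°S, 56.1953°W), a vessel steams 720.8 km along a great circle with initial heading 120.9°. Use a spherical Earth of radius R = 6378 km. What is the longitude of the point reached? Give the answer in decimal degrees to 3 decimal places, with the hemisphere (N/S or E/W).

50.528°W

δ = d/R = 720.8/6378 = 0.113013 rad
φ₂ = arcsin(sin φ₁ cos δ + cos φ₁ sin δ cos θ)
   = arcsin(-0.14303·0.99362 + 0.98972·0.11277·-0.51354) = -11.50395°
λ₂ = λ₁ + atan2(sin θ sin δ cos φ₁, cos δ − sin φ₁ sin φ₂) = -50.52808°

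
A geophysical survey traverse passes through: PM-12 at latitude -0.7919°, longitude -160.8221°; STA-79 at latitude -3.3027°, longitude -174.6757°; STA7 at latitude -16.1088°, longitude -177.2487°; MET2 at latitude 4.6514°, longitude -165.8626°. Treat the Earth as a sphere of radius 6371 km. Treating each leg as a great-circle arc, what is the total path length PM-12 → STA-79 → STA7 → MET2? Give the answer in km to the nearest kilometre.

5642 km

PM-12→STA-79: c = 0.245558 rad, d = 1564.45 km
STA-79→STA7: c = 0.227830 rad, d = 1451.51 km
STA7→MET2: c = 0.412239 rad, d = 2626.37 km
Total = 1564.45 + 1451.51 + 2626.37 = 5642.33 km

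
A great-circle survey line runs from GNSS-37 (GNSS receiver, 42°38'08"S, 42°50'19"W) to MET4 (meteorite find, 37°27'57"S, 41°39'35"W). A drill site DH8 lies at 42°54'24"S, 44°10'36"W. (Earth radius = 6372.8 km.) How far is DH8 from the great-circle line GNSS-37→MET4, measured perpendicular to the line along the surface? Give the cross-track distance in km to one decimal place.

101.7 km

GNSS-37: φ = -42.63556°, λ = -42.83861°
MET4: φ = -37.46583°, λ = -41.65972°
DH8: φ = -42.90667°, λ = -44.17667°
δ₁₃ = central angle GNSS-37→DH8 = 0.017784 rad  (haversine)
θ₁₃ = bearing GNSS-37→DH8 = 254.116°,  θ₁₂ = bearing GNSS-37→MET4 = 10.285°
dₓₜ = R·arcsin(sin δ₁₃ · sin(θ₁₃ − θ₁₂)) = 6372.8·arcsin(0.01778·sin(243.831°)) = -101.716 km
|dₓₜ| = 101.716 km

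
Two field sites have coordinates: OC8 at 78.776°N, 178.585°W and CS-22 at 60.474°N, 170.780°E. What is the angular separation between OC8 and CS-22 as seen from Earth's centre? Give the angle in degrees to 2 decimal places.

18.60°

Δφ = -18.3020°,  Δλ = -10.6350°
a = sin²(Δφ/2) + cos φ₁ cos φ₂ sin²(Δλ/2) = 0.026117
c = 2·arcsin(√a) = 0.324636 rad = 18.6003°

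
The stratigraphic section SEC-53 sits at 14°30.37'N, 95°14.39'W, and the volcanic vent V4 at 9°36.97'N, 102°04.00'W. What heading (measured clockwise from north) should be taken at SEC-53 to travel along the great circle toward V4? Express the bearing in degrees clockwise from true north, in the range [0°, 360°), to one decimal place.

SEC-53: φ = +14.50617°, λ = -95.23983°
V4: φ = +9.61617°, λ = -102.06667°
Δλ = -6.8268°
y = sin Δλ · cos φ₂ = -0.117199
x = cos φ₁ sin φ₂ − sin φ₁ cos φ₂ cos Δλ = -0.083492
θ = atan2(y, x) = -125.4660° → 234.5340° (mod 360°)

234.5°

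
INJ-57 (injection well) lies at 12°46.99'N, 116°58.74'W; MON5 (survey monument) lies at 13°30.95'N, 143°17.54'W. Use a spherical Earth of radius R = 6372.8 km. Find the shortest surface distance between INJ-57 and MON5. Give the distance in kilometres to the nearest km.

2850 km

INJ-57: φ = +12.78317°, λ = -116.97900°
MON5: φ = +13.51583°, λ = -143.29233°
Δφ = 0.7327°,  Δλ = -26.3133°
a = sin²(Δφ/2) + cos φ₁ cos φ₂ sin²(Δλ/2) = 0.049166
c = 2·arcsin(√a) = 0.447184 rad = 25.6218°
d = R·c = 6372.8 × 0.447184 = 2849.8 km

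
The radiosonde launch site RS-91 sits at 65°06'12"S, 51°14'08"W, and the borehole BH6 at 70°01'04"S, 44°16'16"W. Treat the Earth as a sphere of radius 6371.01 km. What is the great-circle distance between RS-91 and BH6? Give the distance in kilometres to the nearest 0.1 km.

620.4 km

RS-91: φ = -65.10333°, λ = -51.23556°
BH6: φ = -70.01778°, λ = -44.27111°
Δφ = -4.9144°,  Δλ = 6.9644°
a = sin²(Δφ/2) + cos φ₁ cos φ₂ sin²(Δλ/2) = 0.002369
c = 2·arcsin(√a) = 0.097381 rad = 5.5795°
d = R·c = 6371.01 × 0.097381 = 620.4 km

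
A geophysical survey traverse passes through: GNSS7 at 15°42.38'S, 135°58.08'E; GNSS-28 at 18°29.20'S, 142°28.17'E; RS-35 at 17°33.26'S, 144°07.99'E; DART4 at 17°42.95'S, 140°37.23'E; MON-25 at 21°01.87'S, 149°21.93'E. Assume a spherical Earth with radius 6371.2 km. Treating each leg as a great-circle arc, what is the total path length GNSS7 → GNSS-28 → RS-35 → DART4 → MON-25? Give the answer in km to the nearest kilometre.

GNSS7: φ = -15.70633°, λ = +135.96800°
GNSS-28: φ = -18.48667°, λ = +142.46950°
RS-35: φ = -17.55433°, λ = +144.13317°
DART4: φ = -17.71583°, λ = +140.62050°
MON-25: φ = -21.03117°, λ = +149.36550°
GNSS7→GNSS-28: c = 0.118802 rad, d = 756.91 km
GNSS-28→RS-35: c = 0.032050 rad, d = 204.20 km
RS-35→DART4: c = 0.058494 rad, d = 372.67 km
DART4→MON-25: c = 0.155138 rad, d = 988.42 km
Total = 756.91 + 204.20 + 372.67 + 988.42 = 2322.20 km

2322 km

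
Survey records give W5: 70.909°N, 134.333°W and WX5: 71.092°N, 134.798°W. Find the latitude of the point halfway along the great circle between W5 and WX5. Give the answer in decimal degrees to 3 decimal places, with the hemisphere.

71.001°N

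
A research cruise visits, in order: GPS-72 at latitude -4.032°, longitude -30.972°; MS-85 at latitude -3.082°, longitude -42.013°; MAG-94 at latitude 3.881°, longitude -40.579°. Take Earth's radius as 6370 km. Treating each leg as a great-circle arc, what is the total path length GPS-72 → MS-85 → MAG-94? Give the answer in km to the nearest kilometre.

GPS-72→MS-85: c = 0.193041 rad, d = 1229.67 km
MS-85→MAG-94: c = 0.124074 rad, d = 790.35 km
Total = 1229.67 + 790.35 = 2020.02 km

2020 km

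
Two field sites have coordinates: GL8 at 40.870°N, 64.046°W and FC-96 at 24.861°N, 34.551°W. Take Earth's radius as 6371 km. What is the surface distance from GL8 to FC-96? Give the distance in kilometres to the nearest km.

3255 km

Δφ = -16.0090°,  Δλ = 29.4950°
a = sin²(Δφ/2) + cos φ₁ cos φ₂ sin²(Δλ/2) = 0.063852
c = 2·arcsin(√a) = 0.510917 rad = 29.2734°
d = R·c = 6371 × 0.510917 = 3255.1 km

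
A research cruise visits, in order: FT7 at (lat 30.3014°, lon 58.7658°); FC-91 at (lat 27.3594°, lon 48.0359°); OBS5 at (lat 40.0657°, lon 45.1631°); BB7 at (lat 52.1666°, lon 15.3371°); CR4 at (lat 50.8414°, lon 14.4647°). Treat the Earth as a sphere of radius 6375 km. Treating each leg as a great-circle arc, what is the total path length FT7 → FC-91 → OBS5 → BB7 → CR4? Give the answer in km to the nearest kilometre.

5331 km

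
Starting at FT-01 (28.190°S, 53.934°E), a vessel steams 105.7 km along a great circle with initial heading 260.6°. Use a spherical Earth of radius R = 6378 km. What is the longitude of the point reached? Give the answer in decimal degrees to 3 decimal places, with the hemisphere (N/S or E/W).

52.870°E

δ = d/R = 105.7/6378 = 0.016573 rad
φ₂ = arcsin(sin φ₁ cos δ + cos φ₁ sin δ cos θ)
   = arcsin(-0.47240·0.99986 + 0.88139·0.01657·-0.16333) = -28.34097°
λ₂ = λ₁ + atan2(sin θ sin δ cos φ₁, cos δ − sin φ₁ sin φ₂) = 52.86962°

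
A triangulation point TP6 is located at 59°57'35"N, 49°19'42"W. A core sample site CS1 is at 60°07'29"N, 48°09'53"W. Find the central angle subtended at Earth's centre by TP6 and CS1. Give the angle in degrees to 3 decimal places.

TP6: φ = +59.95972°, λ = -49.32833°
CS1: φ = +60.12472°, λ = -48.16472°
Δφ = 0.1650°,  Δλ = 1.1636°
a = sin²(Δφ/2) + cos φ₁ cos φ₂ sin²(Δλ/2) = 0.000028
c = 2·arcsin(√a) = 0.010542 rad = 0.6040°

0.604°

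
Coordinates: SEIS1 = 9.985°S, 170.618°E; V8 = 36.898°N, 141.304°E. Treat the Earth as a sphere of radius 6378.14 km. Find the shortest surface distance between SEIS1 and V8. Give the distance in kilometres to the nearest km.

Δφ = 46.8830°,  Δλ = -29.3140°
a = sin²(Δφ/2) + cos φ₁ cos φ₂ sin²(Δλ/2) = 0.208681
c = 2·arcsin(√a) = 0.948824 rad = 54.3636°
d = R·c = 6378.14 × 0.948824 = 6051.7 km

6052 km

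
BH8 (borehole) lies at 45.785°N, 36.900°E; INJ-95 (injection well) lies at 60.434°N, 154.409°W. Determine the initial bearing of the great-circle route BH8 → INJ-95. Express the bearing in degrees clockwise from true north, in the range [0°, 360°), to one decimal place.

5.8°

Δλ = 168.6910°
y = sin Δλ · cos φ₂ = 0.096761
x = cos φ₁ sin φ₂ − sin φ₁ cos φ₂ cos Δλ = 0.953335
θ = atan2(y, x) = 5.7955° → 5.7955° (mod 360°)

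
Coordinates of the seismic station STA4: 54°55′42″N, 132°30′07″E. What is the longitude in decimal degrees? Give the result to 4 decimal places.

132.5019°E

132° + 30′/60 + 7″/3600 = 132 + 0.50000 + 0.00194 = 132.5019°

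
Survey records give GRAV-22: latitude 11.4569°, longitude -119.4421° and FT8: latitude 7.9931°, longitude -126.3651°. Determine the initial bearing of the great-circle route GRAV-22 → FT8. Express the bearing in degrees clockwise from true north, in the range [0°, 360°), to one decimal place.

Δλ = -6.9230°
y = sin Δλ · cos φ₂ = -0.119364
x = cos φ₁ sin φ₂ − sin φ₁ cos φ₂ cos Δλ = -0.058984
θ = atan2(y, x) = -116.2962° → 243.7038° (mod 360°)

243.7°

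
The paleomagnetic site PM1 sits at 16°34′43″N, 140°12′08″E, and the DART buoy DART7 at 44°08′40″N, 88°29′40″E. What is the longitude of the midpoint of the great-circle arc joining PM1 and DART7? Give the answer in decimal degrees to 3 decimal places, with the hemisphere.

PM1: φ = +16.57861°, λ = +140.20222°
DART7: φ = +44.14444°, λ = +88.49444°
Bx = cos φ₂ cos Δλ = 0.444668,  By = cos φ₂ sin Δλ = -0.563205
φₘ = atan2(sin φ₁ + sin φ₂, √((cos φ₁ + Bx)² + By²)) = 32.99872°
λₘ = λ₁ + atan2(By, cos φ₁ + Bx) = 118.33164°

118.332°E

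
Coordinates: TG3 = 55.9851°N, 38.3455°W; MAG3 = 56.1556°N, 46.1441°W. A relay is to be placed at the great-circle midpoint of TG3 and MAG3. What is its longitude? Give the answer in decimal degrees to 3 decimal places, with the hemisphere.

Bx = cos φ₂ cos Δλ = 0.551788,  By = cos φ₂ sin Δλ = -0.075572
φₘ = atan2(sin φ₁ + sin φ₂, √((cos φ₁ + Bx)² + By²)) = 56.13182°
λₘ = λ₁ + atan2(By, cos φ₁ + Bx) = -42.23616°

42.236°W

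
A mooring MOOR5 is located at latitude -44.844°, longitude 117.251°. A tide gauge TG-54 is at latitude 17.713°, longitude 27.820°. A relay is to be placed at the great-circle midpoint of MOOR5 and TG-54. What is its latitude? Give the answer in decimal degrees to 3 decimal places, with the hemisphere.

18.574°S

Bx = cos φ₂ cos Δλ = 0.009460,  By = cos φ₂ sin Δλ = -0.952546
φₘ = atan2(sin φ₁ + sin φ₂, √((cos φ₁ + Bx)² + By²)) = -18.57392°
λₘ = λ₁ + atan2(By, cos φ₁ + Bx) = 64.27765°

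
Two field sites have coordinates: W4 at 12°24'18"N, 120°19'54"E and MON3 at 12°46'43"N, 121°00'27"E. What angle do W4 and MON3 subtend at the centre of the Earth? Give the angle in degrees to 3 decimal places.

W4: φ = +12.40500°, λ = +120.33167°
MON3: φ = +12.77861°, λ = +121.00750°
Δφ = 0.3736°,  Δλ = 0.6758°
a = sin²(Δφ/2) + cos φ₁ cos φ₂ sin²(Δλ/2) = 0.000044
c = 2·arcsin(√a) = 0.013230 rad = 0.7580°

0.758°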